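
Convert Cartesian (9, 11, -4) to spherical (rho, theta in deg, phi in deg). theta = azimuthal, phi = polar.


rho = sqrt(9^2 + 11^2 + (-4)^2) = 14.7648
theta = atan2(11, 9) = 50.7106 deg
phi = acos(-4/14.7648) = 105.7187 deg

rho = 14.7648, theta = 50.7106 deg, phi = 105.7187 deg


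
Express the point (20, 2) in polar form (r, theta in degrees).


r = sqrt(20^2 + 2^2) = 20.0998
theta = atan2(2, 20) = 5.7106 degrees

r = 20.0998, theta = 5.7106 degrees


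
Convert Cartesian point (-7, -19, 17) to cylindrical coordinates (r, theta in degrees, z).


r = sqrt((-7)^2 + (-19)^2) = 20.2485
theta = atan2(-19, -7) = 249.7751 deg
z = 17

r = 20.2485, theta = 249.7751 deg, z = 17


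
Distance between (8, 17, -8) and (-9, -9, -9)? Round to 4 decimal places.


d = sqrt((-9-8)^2 + (-9-17)^2 + (-9--8)^2) = 31.0805

31.0805


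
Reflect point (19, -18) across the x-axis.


Reflection across x-axis: (x, y) -> (x, -y)
(19, -18) -> (19, 18)

(19, 18)


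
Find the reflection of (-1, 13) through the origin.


Reflection through origin: (x, y) -> (-x, -y)
(-1, 13) -> (1, -13)

(1, -13)


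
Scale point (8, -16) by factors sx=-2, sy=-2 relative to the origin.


Scaling: (x*sx, y*sy) = (8*-2, -16*-2) = (-16, 32)

(-16, 32)


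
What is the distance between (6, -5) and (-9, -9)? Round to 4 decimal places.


d = sqrt((-9-6)^2 + (-9--5)^2) = 15.5242

15.5242


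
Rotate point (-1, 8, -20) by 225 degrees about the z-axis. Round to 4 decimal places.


x' = -1*cos(225) - 8*sin(225) = 6.364
y' = -1*sin(225) + 8*cos(225) = -4.9497
z' = -20

(6.364, -4.9497, -20)


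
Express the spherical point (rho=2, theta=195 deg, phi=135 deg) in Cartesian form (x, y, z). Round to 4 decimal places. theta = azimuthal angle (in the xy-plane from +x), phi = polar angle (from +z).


x = 2 * sin(135) * cos(195) = -1.366
y = 2 * sin(135) * sin(195) = -0.366
z = 2 * cos(135) = -1.4142

(-1.366, -0.366, -1.4142)


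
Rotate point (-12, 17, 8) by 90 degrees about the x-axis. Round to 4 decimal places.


x' = -12
y' = 17*cos(90) - 8*sin(90) = -8
z' = 17*sin(90) + 8*cos(90) = 17

(-12, -8, 17)


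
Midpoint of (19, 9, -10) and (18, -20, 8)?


Midpoint = ((19+18)/2, (9+-20)/2, (-10+8)/2) = (18.5, -5.5, -1)

(18.5, -5.5, -1)


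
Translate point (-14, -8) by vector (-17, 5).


Translation: (x+dx, y+dy) = (-14+-17, -8+5) = (-31, -3)

(-31, -3)


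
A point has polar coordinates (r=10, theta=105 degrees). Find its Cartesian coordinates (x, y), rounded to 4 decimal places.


x = 10 * cos(105) = -2.5882
y = 10 * sin(105) = 9.6593

(-2.5882, 9.6593)


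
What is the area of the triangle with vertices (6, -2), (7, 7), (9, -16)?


Area = |x1(y2-y3) + x2(y3-y1) + x3(y1-y2)| / 2
= |6*(7--16) + 7*(-16--2) + 9*(-2-7)| / 2
= 20.5

20.5


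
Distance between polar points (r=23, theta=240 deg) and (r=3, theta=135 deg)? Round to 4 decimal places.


d = sqrt(r1^2 + r2^2 - 2*r1*r2*cos(t2-t1))
d = sqrt(23^2 + 3^2 - 2*23*3*cos(135-240)) = 23.9524

23.9524


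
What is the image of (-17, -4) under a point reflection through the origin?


Reflection through origin: (x, y) -> (-x, -y)
(-17, -4) -> (17, 4)

(17, 4)


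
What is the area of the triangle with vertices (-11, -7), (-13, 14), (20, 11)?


Area = |x1(y2-y3) + x2(y3-y1) + x3(y1-y2)| / 2
= |-11*(14-11) + -13*(11--7) + 20*(-7-14)| / 2
= 343.5

343.5


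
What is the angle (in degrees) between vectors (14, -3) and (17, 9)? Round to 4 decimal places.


dot = 14*17 + -3*9 = 211
|u| = 14.3178, |v| = 19.2354
cos(angle) = 0.7661
angle = 39.992 degrees

39.992 degrees


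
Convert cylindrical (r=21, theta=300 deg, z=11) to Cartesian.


x = 21 * cos(300) = 10.5
y = 21 * sin(300) = -18.1865
z = 11

(10.5, -18.1865, 11)


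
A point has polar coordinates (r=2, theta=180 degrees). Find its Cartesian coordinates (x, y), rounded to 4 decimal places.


x = 2 * cos(180) = -2
y = 2 * sin(180) = 0

(-2, 0)


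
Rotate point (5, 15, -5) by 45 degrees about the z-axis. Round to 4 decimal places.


x' = 5*cos(45) - 15*sin(45) = -7.0711
y' = 5*sin(45) + 15*cos(45) = 14.1421
z' = -5

(-7.0711, 14.1421, -5)


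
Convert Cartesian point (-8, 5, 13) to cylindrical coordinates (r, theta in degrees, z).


r = sqrt((-8)^2 + 5^2) = 9.434
theta = atan2(5, -8) = 147.9946 deg
z = 13

r = 9.434, theta = 147.9946 deg, z = 13


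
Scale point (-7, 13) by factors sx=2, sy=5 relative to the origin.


Scaling: (x*sx, y*sy) = (-7*2, 13*5) = (-14, 65)

(-14, 65)


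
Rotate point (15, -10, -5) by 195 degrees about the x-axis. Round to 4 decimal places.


x' = 15
y' = -10*cos(195) - -5*sin(195) = 8.3652
z' = -10*sin(195) + -5*cos(195) = 7.4178

(15, 8.3652, 7.4178)


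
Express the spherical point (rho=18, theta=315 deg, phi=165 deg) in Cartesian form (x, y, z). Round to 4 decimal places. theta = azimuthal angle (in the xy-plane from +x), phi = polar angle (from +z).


x = 18 * sin(165) * cos(315) = 3.2942
y = 18 * sin(165) * sin(315) = -3.2942
z = 18 * cos(165) = -17.3867

(3.2942, -3.2942, -17.3867)


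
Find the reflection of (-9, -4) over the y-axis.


Reflection across y-axis: (x, y) -> (-x, y)
(-9, -4) -> (9, -4)

(9, -4)


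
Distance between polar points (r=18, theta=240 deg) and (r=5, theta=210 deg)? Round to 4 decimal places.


d = sqrt(r1^2 + r2^2 - 2*r1*r2*cos(t2-t1))
d = sqrt(18^2 + 5^2 - 2*18*5*cos(210-240)) = 13.8966

13.8966


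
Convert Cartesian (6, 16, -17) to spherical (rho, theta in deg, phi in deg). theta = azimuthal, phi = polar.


rho = sqrt(6^2 + 16^2 + (-17)^2) = 24.1039
theta = atan2(16, 6) = 69.444 deg
phi = acos(-17/24.1039) = 134.8521 deg

rho = 24.1039, theta = 69.444 deg, phi = 134.8521 deg


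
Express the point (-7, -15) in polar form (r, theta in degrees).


r = sqrt((-7)^2 + (-15)^2) = 16.5529
theta = atan2(-15, -7) = 244.9831 degrees

r = 16.5529, theta = 244.9831 degrees


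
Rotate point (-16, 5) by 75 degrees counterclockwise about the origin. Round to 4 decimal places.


x' = -16*cos(75) - 5*sin(75) = -8.9707
y' = -16*sin(75) + 5*cos(75) = -14.1607

(-8.9707, -14.1607)


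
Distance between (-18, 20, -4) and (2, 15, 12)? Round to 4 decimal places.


d = sqrt((2--18)^2 + (15-20)^2 + (12--4)^2) = 26.096

26.096


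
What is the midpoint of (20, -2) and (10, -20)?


Midpoint = ((20+10)/2, (-2+-20)/2) = (15, -11)

(15, -11)


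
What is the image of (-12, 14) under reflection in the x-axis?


Reflection across x-axis: (x, y) -> (x, -y)
(-12, 14) -> (-12, -14)

(-12, -14)


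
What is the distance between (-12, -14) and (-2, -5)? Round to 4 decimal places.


d = sqrt((-2--12)^2 + (-5--14)^2) = 13.4536

13.4536


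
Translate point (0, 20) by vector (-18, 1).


Translation: (x+dx, y+dy) = (0+-18, 20+1) = (-18, 21)

(-18, 21)


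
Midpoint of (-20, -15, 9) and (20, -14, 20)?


Midpoint = ((-20+20)/2, (-15+-14)/2, (9+20)/2) = (0, -14.5, 14.5)

(0, -14.5, 14.5)


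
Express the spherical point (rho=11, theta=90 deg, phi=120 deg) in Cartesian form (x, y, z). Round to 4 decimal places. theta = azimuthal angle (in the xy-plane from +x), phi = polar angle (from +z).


x = 11 * sin(120) * cos(90) = 0
y = 11 * sin(120) * sin(90) = 9.5263
z = 11 * cos(120) = -5.5

(0, 9.5263, -5.5)


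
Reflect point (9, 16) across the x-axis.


Reflection across x-axis: (x, y) -> (x, -y)
(9, 16) -> (9, -16)

(9, -16)


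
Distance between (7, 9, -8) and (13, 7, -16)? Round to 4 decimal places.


d = sqrt((13-7)^2 + (7-9)^2 + (-16--8)^2) = 10.198

10.198


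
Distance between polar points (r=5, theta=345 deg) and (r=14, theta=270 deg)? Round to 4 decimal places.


d = sqrt(r1^2 + r2^2 - 2*r1*r2*cos(t2-t1))
d = sqrt(5^2 + 14^2 - 2*5*14*cos(270-345)) = 13.5928

13.5928


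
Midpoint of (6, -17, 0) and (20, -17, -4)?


Midpoint = ((6+20)/2, (-17+-17)/2, (0+-4)/2) = (13, -17, -2)

(13, -17, -2)


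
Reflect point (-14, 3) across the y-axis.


Reflection across y-axis: (x, y) -> (-x, y)
(-14, 3) -> (14, 3)

(14, 3)


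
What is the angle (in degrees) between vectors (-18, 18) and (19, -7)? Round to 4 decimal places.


dot = -18*19 + 18*-7 = -468
|u| = 25.4558, |v| = 20.2485
cos(angle) = -0.908
angle = 155.2249 degrees

155.2249 degrees


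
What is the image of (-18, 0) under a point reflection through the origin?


Reflection through origin: (x, y) -> (-x, -y)
(-18, 0) -> (18, 0)

(18, 0)


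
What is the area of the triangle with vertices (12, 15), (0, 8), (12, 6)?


Area = |x1(y2-y3) + x2(y3-y1) + x3(y1-y2)| / 2
= |12*(8-6) + 0*(6-15) + 12*(15-8)| / 2
= 54

54


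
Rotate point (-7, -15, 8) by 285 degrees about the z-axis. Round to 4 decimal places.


x' = -7*cos(285) - -15*sin(285) = -16.3006
y' = -7*sin(285) + -15*cos(285) = 2.8792
z' = 8

(-16.3006, 2.8792, 8)


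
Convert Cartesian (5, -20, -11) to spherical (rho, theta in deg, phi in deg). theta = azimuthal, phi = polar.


rho = sqrt(5^2 + (-20)^2 + (-11)^2) = 23.3666
theta = atan2(-20, 5) = 284.0362 deg
phi = acos(-11/23.3666) = 118.0834 deg

rho = 23.3666, theta = 284.0362 deg, phi = 118.0834 deg


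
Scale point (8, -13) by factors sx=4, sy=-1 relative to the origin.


Scaling: (x*sx, y*sy) = (8*4, -13*-1) = (32, 13)

(32, 13)


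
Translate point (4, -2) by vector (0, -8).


Translation: (x+dx, y+dy) = (4+0, -2+-8) = (4, -10)

(4, -10)


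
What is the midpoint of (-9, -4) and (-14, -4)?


Midpoint = ((-9+-14)/2, (-4+-4)/2) = (-11.5, -4)

(-11.5, -4)


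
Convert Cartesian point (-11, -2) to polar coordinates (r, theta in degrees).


r = sqrt((-11)^2 + (-2)^2) = 11.1803
theta = atan2(-2, -11) = 190.3048 degrees

r = 11.1803, theta = 190.3048 degrees


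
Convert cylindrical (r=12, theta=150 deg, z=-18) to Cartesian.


x = 12 * cos(150) = -10.3923
y = 12 * sin(150) = 6
z = -18

(-10.3923, 6, -18)


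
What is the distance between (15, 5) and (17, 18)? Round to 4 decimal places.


d = sqrt((17-15)^2 + (18-5)^2) = 13.1529

13.1529


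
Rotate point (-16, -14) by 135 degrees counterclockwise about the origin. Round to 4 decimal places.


x' = -16*cos(135) - -14*sin(135) = 21.2132
y' = -16*sin(135) + -14*cos(135) = -1.4142

(21.2132, -1.4142)


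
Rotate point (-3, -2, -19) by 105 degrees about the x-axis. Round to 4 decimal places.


x' = -3
y' = -2*cos(105) - -19*sin(105) = 18.8702
z' = -2*sin(105) + -19*cos(105) = 2.9857

(-3, 18.8702, 2.9857)


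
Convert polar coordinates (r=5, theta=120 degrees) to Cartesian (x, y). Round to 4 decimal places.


x = 5 * cos(120) = -2.5
y = 5 * sin(120) = 4.3301

(-2.5, 4.3301)


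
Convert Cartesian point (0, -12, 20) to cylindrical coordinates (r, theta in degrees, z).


r = sqrt(0^2 + (-12)^2) = 12
theta = atan2(-12, 0) = 270 deg
z = 20

r = 12, theta = 270 deg, z = 20


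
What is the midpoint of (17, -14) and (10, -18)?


Midpoint = ((17+10)/2, (-14+-18)/2) = (13.5, -16)

(13.5, -16)


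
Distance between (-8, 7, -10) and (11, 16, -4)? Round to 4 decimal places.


d = sqrt((11--8)^2 + (16-7)^2 + (-4--10)^2) = 21.8632

21.8632


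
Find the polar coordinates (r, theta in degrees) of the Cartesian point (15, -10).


r = sqrt(15^2 + (-10)^2) = 18.0278
theta = atan2(-10, 15) = 326.3099 degrees

r = 18.0278, theta = 326.3099 degrees


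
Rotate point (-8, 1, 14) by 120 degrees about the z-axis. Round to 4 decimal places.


x' = -8*cos(120) - 1*sin(120) = 3.134
y' = -8*sin(120) + 1*cos(120) = -7.4282
z' = 14

(3.134, -7.4282, 14)


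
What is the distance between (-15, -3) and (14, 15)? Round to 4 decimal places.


d = sqrt((14--15)^2 + (15--3)^2) = 34.1321

34.1321


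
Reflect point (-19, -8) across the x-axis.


Reflection across x-axis: (x, y) -> (x, -y)
(-19, -8) -> (-19, 8)

(-19, 8)


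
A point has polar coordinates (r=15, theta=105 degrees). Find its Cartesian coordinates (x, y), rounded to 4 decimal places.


x = 15 * cos(105) = -3.8823
y = 15 * sin(105) = 14.4889

(-3.8823, 14.4889)


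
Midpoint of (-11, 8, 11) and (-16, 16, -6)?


Midpoint = ((-11+-16)/2, (8+16)/2, (11+-6)/2) = (-13.5, 12, 2.5)

(-13.5, 12, 2.5)


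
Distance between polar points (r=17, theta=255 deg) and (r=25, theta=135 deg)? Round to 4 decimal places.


d = sqrt(r1^2 + r2^2 - 2*r1*r2*cos(t2-t1))
d = sqrt(17^2 + 25^2 - 2*17*25*cos(135-255)) = 36.5923

36.5923


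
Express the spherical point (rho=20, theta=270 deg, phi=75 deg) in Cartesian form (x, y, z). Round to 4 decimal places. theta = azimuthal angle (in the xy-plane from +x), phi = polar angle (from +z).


x = 20 * sin(75) * cos(270) = 0
y = 20 * sin(75) * sin(270) = -19.3185
z = 20 * cos(75) = 5.1764

(0, -19.3185, 5.1764)


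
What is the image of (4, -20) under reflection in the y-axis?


Reflection across y-axis: (x, y) -> (-x, y)
(4, -20) -> (-4, -20)

(-4, -20)


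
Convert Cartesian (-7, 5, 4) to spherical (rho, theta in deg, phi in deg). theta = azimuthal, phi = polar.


rho = sqrt((-7)^2 + 5^2 + 4^2) = 9.4868
theta = atan2(5, -7) = 144.4623 deg
phi = acos(4/9.4868) = 65.062 deg

rho = 9.4868, theta = 144.4623 deg, phi = 65.062 deg


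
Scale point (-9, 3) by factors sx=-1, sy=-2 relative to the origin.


Scaling: (x*sx, y*sy) = (-9*-1, 3*-2) = (9, -6)

(9, -6)


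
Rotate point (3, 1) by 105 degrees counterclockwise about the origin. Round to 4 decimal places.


x' = 3*cos(105) - 1*sin(105) = -1.7424
y' = 3*sin(105) + 1*cos(105) = 2.639

(-1.7424, 2.639)


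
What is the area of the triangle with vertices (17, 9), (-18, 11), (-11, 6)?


Area = |x1(y2-y3) + x2(y3-y1) + x3(y1-y2)| / 2
= |17*(11-6) + -18*(6-9) + -11*(9-11)| / 2
= 80.5

80.5


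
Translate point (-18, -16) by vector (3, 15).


Translation: (x+dx, y+dy) = (-18+3, -16+15) = (-15, -1)

(-15, -1)


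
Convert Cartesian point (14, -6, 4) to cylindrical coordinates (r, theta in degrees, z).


r = sqrt(14^2 + (-6)^2) = 15.2315
theta = atan2(-6, 14) = 336.8014 deg
z = 4

r = 15.2315, theta = 336.8014 deg, z = 4


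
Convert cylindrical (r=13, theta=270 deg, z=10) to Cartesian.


x = 13 * cos(270) = 0
y = 13 * sin(270) = -13
z = 10

(0, -13, 10)


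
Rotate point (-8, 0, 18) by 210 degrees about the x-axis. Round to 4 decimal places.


x' = -8
y' = 0*cos(210) - 18*sin(210) = 9
z' = 0*sin(210) + 18*cos(210) = -15.5885

(-8, 9, -15.5885)


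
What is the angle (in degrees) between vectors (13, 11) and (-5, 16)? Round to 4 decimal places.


dot = 13*-5 + 11*16 = 111
|u| = 17.0294, |v| = 16.7631
cos(angle) = 0.3888
angle = 67.1177 degrees

67.1177 degrees


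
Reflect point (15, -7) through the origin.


Reflection through origin: (x, y) -> (-x, -y)
(15, -7) -> (-15, 7)

(-15, 7)


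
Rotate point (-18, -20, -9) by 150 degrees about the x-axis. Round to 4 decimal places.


x' = -18
y' = -20*cos(150) - -9*sin(150) = 21.8205
z' = -20*sin(150) + -9*cos(150) = -2.2058

(-18, 21.8205, -2.2058)


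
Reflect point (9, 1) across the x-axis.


Reflection across x-axis: (x, y) -> (x, -y)
(9, 1) -> (9, -1)

(9, -1)


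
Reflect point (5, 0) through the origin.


Reflection through origin: (x, y) -> (-x, -y)
(5, 0) -> (-5, 0)

(-5, 0)


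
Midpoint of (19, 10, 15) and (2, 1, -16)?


Midpoint = ((19+2)/2, (10+1)/2, (15+-16)/2) = (10.5, 5.5, -0.5)

(10.5, 5.5, -0.5)


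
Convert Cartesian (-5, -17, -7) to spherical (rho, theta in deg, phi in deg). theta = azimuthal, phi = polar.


rho = sqrt((-5)^2 + (-17)^2 + (-7)^2) = 19.0526
theta = atan2(-17, -5) = 253.6105 deg
phi = acos(-7/19.0526) = 111.5556 deg

rho = 19.0526, theta = 253.6105 deg, phi = 111.5556 deg


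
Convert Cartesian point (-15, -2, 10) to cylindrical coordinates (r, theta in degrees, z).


r = sqrt((-15)^2 + (-2)^2) = 15.1327
theta = atan2(-2, -15) = 187.5946 deg
z = 10

r = 15.1327, theta = 187.5946 deg, z = 10


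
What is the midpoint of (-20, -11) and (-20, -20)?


Midpoint = ((-20+-20)/2, (-11+-20)/2) = (-20, -15.5)

(-20, -15.5)


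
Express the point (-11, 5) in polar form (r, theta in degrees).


r = sqrt((-11)^2 + 5^2) = 12.083
theta = atan2(5, -11) = 155.556 degrees

r = 12.083, theta = 155.556 degrees


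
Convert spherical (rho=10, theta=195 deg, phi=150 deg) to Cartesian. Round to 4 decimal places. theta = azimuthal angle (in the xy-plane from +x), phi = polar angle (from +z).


x = 10 * sin(150) * cos(195) = -4.8296
y = 10 * sin(150) * sin(195) = -1.2941
z = 10 * cos(150) = -8.6603

(-4.8296, -1.2941, -8.6603)


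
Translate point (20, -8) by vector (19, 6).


Translation: (x+dx, y+dy) = (20+19, -8+6) = (39, -2)

(39, -2)


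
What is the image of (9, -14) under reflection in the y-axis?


Reflection across y-axis: (x, y) -> (-x, y)
(9, -14) -> (-9, -14)

(-9, -14)


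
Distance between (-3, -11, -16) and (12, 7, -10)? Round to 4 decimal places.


d = sqrt((12--3)^2 + (7--11)^2 + (-10--16)^2) = 24.1868

24.1868


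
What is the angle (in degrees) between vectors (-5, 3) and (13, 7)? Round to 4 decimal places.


dot = -5*13 + 3*7 = -44
|u| = 5.831, |v| = 14.7648
cos(angle) = -0.5111
angle = 120.7355 degrees

120.7355 degrees


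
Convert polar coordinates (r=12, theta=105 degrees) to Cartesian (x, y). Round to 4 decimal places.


x = 12 * cos(105) = -3.1058
y = 12 * sin(105) = 11.5911

(-3.1058, 11.5911)


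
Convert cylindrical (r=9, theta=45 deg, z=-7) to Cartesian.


x = 9 * cos(45) = 6.364
y = 9 * sin(45) = 6.364
z = -7

(6.364, 6.364, -7)


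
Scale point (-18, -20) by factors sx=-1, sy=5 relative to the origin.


Scaling: (x*sx, y*sy) = (-18*-1, -20*5) = (18, -100)

(18, -100)


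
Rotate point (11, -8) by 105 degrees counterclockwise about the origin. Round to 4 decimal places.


x' = 11*cos(105) - -8*sin(105) = 4.8804
y' = 11*sin(105) + -8*cos(105) = 12.6957

(4.8804, 12.6957)


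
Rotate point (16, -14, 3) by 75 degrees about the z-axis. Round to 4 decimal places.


x' = 16*cos(75) - -14*sin(75) = 17.6641
y' = 16*sin(75) + -14*cos(75) = 11.8313
z' = 3

(17.6641, 11.8313, 3)


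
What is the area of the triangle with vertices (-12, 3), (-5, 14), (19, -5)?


Area = |x1(y2-y3) + x2(y3-y1) + x3(y1-y2)| / 2
= |-12*(14--5) + -5*(-5-3) + 19*(3-14)| / 2
= 198.5

198.5


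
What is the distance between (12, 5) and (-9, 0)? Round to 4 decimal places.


d = sqrt((-9-12)^2 + (0-5)^2) = 21.587

21.587


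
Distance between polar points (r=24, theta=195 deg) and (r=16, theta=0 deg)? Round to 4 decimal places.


d = sqrt(r1^2 + r2^2 - 2*r1*r2*cos(t2-t1))
d = sqrt(24^2 + 16^2 - 2*24*16*cos(0-195)) = 39.6715

39.6715


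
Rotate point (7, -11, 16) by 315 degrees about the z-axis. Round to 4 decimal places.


x' = 7*cos(315) - -11*sin(315) = -2.8284
y' = 7*sin(315) + -11*cos(315) = -12.7279
z' = 16

(-2.8284, -12.7279, 16)


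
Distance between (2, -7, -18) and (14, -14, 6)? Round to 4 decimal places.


d = sqrt((14-2)^2 + (-14--7)^2 + (6--18)^2) = 27.7308

27.7308


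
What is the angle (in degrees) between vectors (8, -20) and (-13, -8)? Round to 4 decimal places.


dot = 8*-13 + -20*-8 = 56
|u| = 21.5407, |v| = 15.2643
cos(angle) = 0.1703
angle = 80.1939 degrees

80.1939 degrees


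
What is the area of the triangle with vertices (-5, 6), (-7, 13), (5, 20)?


Area = |x1(y2-y3) + x2(y3-y1) + x3(y1-y2)| / 2
= |-5*(13-20) + -7*(20-6) + 5*(6-13)| / 2
= 49

49


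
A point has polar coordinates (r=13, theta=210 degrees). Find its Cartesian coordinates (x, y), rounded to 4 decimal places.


x = 13 * cos(210) = -11.2583
y = 13 * sin(210) = -6.5

(-11.2583, -6.5)


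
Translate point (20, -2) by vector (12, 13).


Translation: (x+dx, y+dy) = (20+12, -2+13) = (32, 11)

(32, 11)


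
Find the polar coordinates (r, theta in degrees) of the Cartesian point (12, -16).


r = sqrt(12^2 + (-16)^2) = 20
theta = atan2(-16, 12) = 306.8699 degrees

r = 20, theta = 306.8699 degrees


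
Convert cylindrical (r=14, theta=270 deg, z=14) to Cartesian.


x = 14 * cos(270) = 0
y = 14 * sin(270) = -14
z = 14

(0, -14, 14)


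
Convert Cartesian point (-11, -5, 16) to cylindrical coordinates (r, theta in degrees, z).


r = sqrt((-11)^2 + (-5)^2) = 12.083
theta = atan2(-5, -11) = 204.444 deg
z = 16

r = 12.083, theta = 204.444 deg, z = 16


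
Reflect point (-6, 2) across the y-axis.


Reflection across y-axis: (x, y) -> (-x, y)
(-6, 2) -> (6, 2)

(6, 2)


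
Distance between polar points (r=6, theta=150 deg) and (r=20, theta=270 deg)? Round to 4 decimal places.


d = sqrt(r1^2 + r2^2 - 2*r1*r2*cos(t2-t1))
d = sqrt(6^2 + 20^2 - 2*6*20*cos(270-150)) = 23.5797

23.5797


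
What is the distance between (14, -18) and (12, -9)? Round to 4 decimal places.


d = sqrt((12-14)^2 + (-9--18)^2) = 9.2195

9.2195


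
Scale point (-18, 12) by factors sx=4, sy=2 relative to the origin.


Scaling: (x*sx, y*sy) = (-18*4, 12*2) = (-72, 24)

(-72, 24)


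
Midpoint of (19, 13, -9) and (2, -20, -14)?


Midpoint = ((19+2)/2, (13+-20)/2, (-9+-14)/2) = (10.5, -3.5, -11.5)

(10.5, -3.5, -11.5)


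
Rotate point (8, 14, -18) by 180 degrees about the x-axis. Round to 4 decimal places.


x' = 8
y' = 14*cos(180) - -18*sin(180) = -14
z' = 14*sin(180) + -18*cos(180) = 18

(8, -14, 18)


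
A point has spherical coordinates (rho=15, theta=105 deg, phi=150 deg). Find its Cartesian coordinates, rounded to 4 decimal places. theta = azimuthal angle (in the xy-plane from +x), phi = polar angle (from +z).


x = 15 * sin(150) * cos(105) = -1.9411
y = 15 * sin(150) * sin(105) = 7.2444
z = 15 * cos(150) = -12.9904

(-1.9411, 7.2444, -12.9904)


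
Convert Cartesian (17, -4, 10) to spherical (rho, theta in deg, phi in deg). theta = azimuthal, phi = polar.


rho = sqrt(17^2 + (-4)^2 + 10^2) = 20.1246
theta = atan2(-4, 17) = 346.7595 deg
phi = acos(10/20.1246) = 60.2046 deg

rho = 20.1246, theta = 346.7595 deg, phi = 60.2046 deg


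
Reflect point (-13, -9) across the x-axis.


Reflection across x-axis: (x, y) -> (x, -y)
(-13, -9) -> (-13, 9)

(-13, 9)


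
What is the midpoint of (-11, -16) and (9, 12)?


Midpoint = ((-11+9)/2, (-16+12)/2) = (-1, -2)

(-1, -2)


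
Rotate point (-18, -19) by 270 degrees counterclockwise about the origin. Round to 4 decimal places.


x' = -18*cos(270) - -19*sin(270) = -19
y' = -18*sin(270) + -19*cos(270) = 18

(-19, 18)


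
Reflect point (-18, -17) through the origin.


Reflection through origin: (x, y) -> (-x, -y)
(-18, -17) -> (18, 17)

(18, 17)


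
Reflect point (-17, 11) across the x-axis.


Reflection across x-axis: (x, y) -> (x, -y)
(-17, 11) -> (-17, -11)

(-17, -11)


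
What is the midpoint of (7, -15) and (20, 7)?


Midpoint = ((7+20)/2, (-15+7)/2) = (13.5, -4)

(13.5, -4)


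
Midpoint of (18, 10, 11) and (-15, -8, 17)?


Midpoint = ((18+-15)/2, (10+-8)/2, (11+17)/2) = (1.5, 1, 14)

(1.5, 1, 14)


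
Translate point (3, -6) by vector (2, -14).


Translation: (x+dx, y+dy) = (3+2, -6+-14) = (5, -20)

(5, -20)


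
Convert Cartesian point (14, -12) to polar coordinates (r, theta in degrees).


r = sqrt(14^2 + (-12)^2) = 18.4391
theta = atan2(-12, 14) = 319.3987 degrees

r = 18.4391, theta = 319.3987 degrees


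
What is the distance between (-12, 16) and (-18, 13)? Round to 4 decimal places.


d = sqrt((-18--12)^2 + (13-16)^2) = 6.7082

6.7082


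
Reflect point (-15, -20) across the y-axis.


Reflection across y-axis: (x, y) -> (-x, y)
(-15, -20) -> (15, -20)

(15, -20)


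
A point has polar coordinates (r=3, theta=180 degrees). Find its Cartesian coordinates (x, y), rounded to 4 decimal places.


x = 3 * cos(180) = -3
y = 3 * sin(180) = 0

(-3, 0)


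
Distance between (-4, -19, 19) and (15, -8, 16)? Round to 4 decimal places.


d = sqrt((15--4)^2 + (-8--19)^2 + (16-19)^2) = 22.1585

22.1585


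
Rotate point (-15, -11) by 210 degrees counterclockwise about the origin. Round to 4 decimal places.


x' = -15*cos(210) - -11*sin(210) = 7.4904
y' = -15*sin(210) + -11*cos(210) = 17.0263

(7.4904, 17.0263)


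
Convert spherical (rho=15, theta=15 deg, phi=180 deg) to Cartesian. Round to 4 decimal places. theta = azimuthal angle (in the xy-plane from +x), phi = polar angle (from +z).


x = 15 * sin(180) * cos(15) = 0
y = 15 * sin(180) * sin(15) = 0
z = 15 * cos(180) = -15

(0, 0, -15)


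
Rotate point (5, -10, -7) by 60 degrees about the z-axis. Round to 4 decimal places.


x' = 5*cos(60) - -10*sin(60) = 11.1603
y' = 5*sin(60) + -10*cos(60) = -0.6699
z' = -7

(11.1603, -0.6699, -7)


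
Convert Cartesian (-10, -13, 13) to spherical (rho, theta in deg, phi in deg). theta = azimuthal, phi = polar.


rho = sqrt((-10)^2 + (-13)^2 + 13^2) = 20.9284
theta = atan2(-13, -10) = 232.4314 deg
phi = acos(13/20.9284) = 51.5988 deg

rho = 20.9284, theta = 232.4314 deg, phi = 51.5988 deg


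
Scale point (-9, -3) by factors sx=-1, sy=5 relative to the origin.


Scaling: (x*sx, y*sy) = (-9*-1, -3*5) = (9, -15)

(9, -15)


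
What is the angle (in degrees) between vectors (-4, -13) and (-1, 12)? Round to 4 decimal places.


dot = -4*-1 + -13*12 = -152
|u| = 13.6015, |v| = 12.0416
cos(angle) = -0.9281
angle = 158.1336 degrees

158.1336 degrees


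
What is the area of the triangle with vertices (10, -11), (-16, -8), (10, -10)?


Area = |x1(y2-y3) + x2(y3-y1) + x3(y1-y2)| / 2
= |10*(-8--10) + -16*(-10--11) + 10*(-11--8)| / 2
= 13

13


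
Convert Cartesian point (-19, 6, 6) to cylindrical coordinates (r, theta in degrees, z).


r = sqrt((-19)^2 + 6^2) = 19.9249
theta = atan2(6, -19) = 162.4744 deg
z = 6

r = 19.9249, theta = 162.4744 deg, z = 6


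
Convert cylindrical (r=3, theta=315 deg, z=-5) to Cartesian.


x = 3 * cos(315) = 2.1213
y = 3 * sin(315) = -2.1213
z = -5

(2.1213, -2.1213, -5)


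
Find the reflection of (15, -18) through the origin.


Reflection through origin: (x, y) -> (-x, -y)
(15, -18) -> (-15, 18)

(-15, 18)


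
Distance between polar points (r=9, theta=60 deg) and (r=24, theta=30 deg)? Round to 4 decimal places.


d = sqrt(r1^2 + r2^2 - 2*r1*r2*cos(t2-t1))
d = sqrt(9^2 + 24^2 - 2*9*24*cos(30-60)) = 16.8189

16.8189


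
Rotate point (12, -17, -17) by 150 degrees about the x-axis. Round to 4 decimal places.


x' = 12
y' = -17*cos(150) - -17*sin(150) = 23.2224
z' = -17*sin(150) + -17*cos(150) = 6.2224

(12, 23.2224, 6.2224)


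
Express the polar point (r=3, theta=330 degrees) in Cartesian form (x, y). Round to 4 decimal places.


x = 3 * cos(330) = 2.5981
y = 3 * sin(330) = -1.5

(2.5981, -1.5)


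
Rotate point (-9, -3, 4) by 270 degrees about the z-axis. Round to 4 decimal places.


x' = -9*cos(270) - -3*sin(270) = -3
y' = -9*sin(270) + -3*cos(270) = 9
z' = 4

(-3, 9, 4)


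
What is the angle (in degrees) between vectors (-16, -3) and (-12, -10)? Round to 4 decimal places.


dot = -16*-12 + -3*-10 = 222
|u| = 16.2788, |v| = 15.6205
cos(angle) = 0.873
angle = 29.1859 degrees

29.1859 degrees


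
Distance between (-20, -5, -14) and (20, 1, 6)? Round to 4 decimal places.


d = sqrt((20--20)^2 + (1--5)^2 + (6--14)^2) = 45.1221

45.1221


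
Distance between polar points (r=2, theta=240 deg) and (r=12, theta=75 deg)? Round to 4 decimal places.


d = sqrt(r1^2 + r2^2 - 2*r1*r2*cos(t2-t1))
d = sqrt(2^2 + 12^2 - 2*2*12*cos(75-240)) = 13.9415

13.9415


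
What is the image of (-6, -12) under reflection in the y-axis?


Reflection across y-axis: (x, y) -> (-x, y)
(-6, -12) -> (6, -12)

(6, -12)


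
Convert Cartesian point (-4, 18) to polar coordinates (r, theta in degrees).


r = sqrt((-4)^2 + 18^2) = 18.4391
theta = atan2(18, -4) = 102.5288 degrees

r = 18.4391, theta = 102.5288 degrees


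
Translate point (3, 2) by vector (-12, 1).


Translation: (x+dx, y+dy) = (3+-12, 2+1) = (-9, 3)

(-9, 3)


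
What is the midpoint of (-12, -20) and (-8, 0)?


Midpoint = ((-12+-8)/2, (-20+0)/2) = (-10, -10)

(-10, -10)


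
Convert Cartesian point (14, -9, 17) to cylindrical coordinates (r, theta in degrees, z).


r = sqrt(14^2 + (-9)^2) = 16.6433
theta = atan2(-9, 14) = 327.2648 deg
z = 17

r = 16.6433, theta = 327.2648 deg, z = 17


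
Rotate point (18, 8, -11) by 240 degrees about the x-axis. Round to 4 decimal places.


x' = 18
y' = 8*cos(240) - -11*sin(240) = -13.5263
z' = 8*sin(240) + -11*cos(240) = -1.4282

(18, -13.5263, -1.4282)


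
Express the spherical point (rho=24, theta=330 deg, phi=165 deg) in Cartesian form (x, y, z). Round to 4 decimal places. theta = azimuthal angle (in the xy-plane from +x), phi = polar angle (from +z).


x = 24 * sin(165) * cos(330) = 5.3795
y = 24 * sin(165) * sin(330) = -3.1058
z = 24 * cos(165) = -23.1822

(5.3795, -3.1058, -23.1822)


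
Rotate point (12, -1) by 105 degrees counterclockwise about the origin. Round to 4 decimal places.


x' = 12*cos(105) - -1*sin(105) = -2.1399
y' = 12*sin(105) + -1*cos(105) = 11.8499

(-2.1399, 11.8499)


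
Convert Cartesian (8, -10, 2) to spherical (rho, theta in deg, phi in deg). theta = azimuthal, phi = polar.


rho = sqrt(8^2 + (-10)^2 + 2^2) = 12.9615
theta = atan2(-10, 8) = 308.6598 deg
phi = acos(2/12.9615) = 81.1236 deg

rho = 12.9615, theta = 308.6598 deg, phi = 81.1236 deg


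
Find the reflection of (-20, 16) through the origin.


Reflection through origin: (x, y) -> (-x, -y)
(-20, 16) -> (20, -16)

(20, -16)


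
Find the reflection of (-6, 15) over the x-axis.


Reflection across x-axis: (x, y) -> (x, -y)
(-6, 15) -> (-6, -15)

(-6, -15)


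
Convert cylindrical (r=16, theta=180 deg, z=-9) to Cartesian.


x = 16 * cos(180) = -16
y = 16 * sin(180) = 0
z = -9

(-16, 0, -9)


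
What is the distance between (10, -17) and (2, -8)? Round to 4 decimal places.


d = sqrt((2-10)^2 + (-8--17)^2) = 12.0416

12.0416


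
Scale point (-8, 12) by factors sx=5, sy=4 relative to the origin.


Scaling: (x*sx, y*sy) = (-8*5, 12*4) = (-40, 48)

(-40, 48)


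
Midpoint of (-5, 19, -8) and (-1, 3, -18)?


Midpoint = ((-5+-1)/2, (19+3)/2, (-8+-18)/2) = (-3, 11, -13)

(-3, 11, -13)


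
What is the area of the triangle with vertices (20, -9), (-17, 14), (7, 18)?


Area = |x1(y2-y3) + x2(y3-y1) + x3(y1-y2)| / 2
= |20*(14-18) + -17*(18--9) + 7*(-9-14)| / 2
= 350

350


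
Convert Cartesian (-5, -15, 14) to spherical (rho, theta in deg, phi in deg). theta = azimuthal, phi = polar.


rho = sqrt((-5)^2 + (-15)^2 + 14^2) = 21.1187
theta = atan2(-15, -5) = 251.5651 deg
phi = acos(14/21.1187) = 48.4771 deg

rho = 21.1187, theta = 251.5651 deg, phi = 48.4771 deg


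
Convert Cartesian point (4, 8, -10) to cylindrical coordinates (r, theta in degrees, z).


r = sqrt(4^2 + 8^2) = 8.9443
theta = atan2(8, 4) = 63.4349 deg
z = -10

r = 8.9443, theta = 63.4349 deg, z = -10


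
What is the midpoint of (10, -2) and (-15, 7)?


Midpoint = ((10+-15)/2, (-2+7)/2) = (-2.5, 2.5)

(-2.5, 2.5)


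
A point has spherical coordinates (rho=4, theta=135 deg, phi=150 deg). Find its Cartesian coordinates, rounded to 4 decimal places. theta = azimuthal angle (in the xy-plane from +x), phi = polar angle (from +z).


x = 4 * sin(150) * cos(135) = -1.4142
y = 4 * sin(150) * sin(135) = 1.4142
z = 4 * cos(150) = -3.4641

(-1.4142, 1.4142, -3.4641)


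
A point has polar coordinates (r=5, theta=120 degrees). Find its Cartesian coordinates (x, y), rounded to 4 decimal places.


x = 5 * cos(120) = -2.5
y = 5 * sin(120) = 4.3301

(-2.5, 4.3301)


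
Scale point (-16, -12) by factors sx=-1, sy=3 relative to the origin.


Scaling: (x*sx, y*sy) = (-16*-1, -12*3) = (16, -36)

(16, -36)


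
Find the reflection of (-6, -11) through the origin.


Reflection through origin: (x, y) -> (-x, -y)
(-6, -11) -> (6, 11)

(6, 11)


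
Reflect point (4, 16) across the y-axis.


Reflection across y-axis: (x, y) -> (-x, y)
(4, 16) -> (-4, 16)

(-4, 16)


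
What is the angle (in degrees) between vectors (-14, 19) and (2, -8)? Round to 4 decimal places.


dot = -14*2 + 19*-8 = -180
|u| = 23.6008, |v| = 8.2462
cos(angle) = -0.9249
angle = 157.6519 degrees

157.6519 degrees


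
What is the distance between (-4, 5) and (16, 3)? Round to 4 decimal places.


d = sqrt((16--4)^2 + (3-5)^2) = 20.0998

20.0998


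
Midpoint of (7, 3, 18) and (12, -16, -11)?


Midpoint = ((7+12)/2, (3+-16)/2, (18+-11)/2) = (9.5, -6.5, 3.5)

(9.5, -6.5, 3.5)


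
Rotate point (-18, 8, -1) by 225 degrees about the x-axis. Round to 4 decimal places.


x' = -18
y' = 8*cos(225) - -1*sin(225) = -6.364
z' = 8*sin(225) + -1*cos(225) = -4.9497

(-18, -6.364, -4.9497)


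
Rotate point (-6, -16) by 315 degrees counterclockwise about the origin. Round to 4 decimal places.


x' = -6*cos(315) - -16*sin(315) = -15.5563
y' = -6*sin(315) + -16*cos(315) = -7.0711

(-15.5563, -7.0711)


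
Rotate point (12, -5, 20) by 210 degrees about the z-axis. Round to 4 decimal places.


x' = 12*cos(210) - -5*sin(210) = -12.8923
y' = 12*sin(210) + -5*cos(210) = -1.6699
z' = 20

(-12.8923, -1.6699, 20)


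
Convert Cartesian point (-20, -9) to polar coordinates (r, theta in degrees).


r = sqrt((-20)^2 + (-9)^2) = 21.9317
theta = atan2(-9, -20) = 204.2277 degrees

r = 21.9317, theta = 204.2277 degrees


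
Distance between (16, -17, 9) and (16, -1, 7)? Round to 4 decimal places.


d = sqrt((16-16)^2 + (-1--17)^2 + (7-9)^2) = 16.1245

16.1245


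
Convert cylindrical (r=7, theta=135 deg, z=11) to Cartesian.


x = 7 * cos(135) = -4.9497
y = 7 * sin(135) = 4.9497
z = 11

(-4.9497, 4.9497, 11)


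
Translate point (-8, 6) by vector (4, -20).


Translation: (x+dx, y+dy) = (-8+4, 6+-20) = (-4, -14)

(-4, -14)


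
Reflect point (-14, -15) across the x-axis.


Reflection across x-axis: (x, y) -> (x, -y)
(-14, -15) -> (-14, 15)

(-14, 15)


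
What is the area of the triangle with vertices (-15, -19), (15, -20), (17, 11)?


Area = |x1(y2-y3) + x2(y3-y1) + x3(y1-y2)| / 2
= |-15*(-20-11) + 15*(11--19) + 17*(-19--20)| / 2
= 466

466


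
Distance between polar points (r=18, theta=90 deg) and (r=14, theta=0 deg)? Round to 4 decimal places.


d = sqrt(r1^2 + r2^2 - 2*r1*r2*cos(t2-t1))
d = sqrt(18^2 + 14^2 - 2*18*14*cos(0-90)) = 22.8035

22.8035


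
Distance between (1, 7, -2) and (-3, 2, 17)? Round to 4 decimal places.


d = sqrt((-3-1)^2 + (2-7)^2 + (17--2)^2) = 20.0499

20.0499


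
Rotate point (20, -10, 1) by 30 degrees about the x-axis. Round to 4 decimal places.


x' = 20
y' = -10*cos(30) - 1*sin(30) = -9.1603
z' = -10*sin(30) + 1*cos(30) = -4.134

(20, -9.1603, -4.134)


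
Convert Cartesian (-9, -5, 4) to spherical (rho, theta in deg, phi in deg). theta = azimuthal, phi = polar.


rho = sqrt((-9)^2 + (-5)^2 + 4^2) = 11.0454
theta = atan2(-5, -9) = 209.0546 deg
phi = acos(4/11.0454) = 68.7681 deg

rho = 11.0454, theta = 209.0546 deg, phi = 68.7681 deg


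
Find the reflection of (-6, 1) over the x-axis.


Reflection across x-axis: (x, y) -> (x, -y)
(-6, 1) -> (-6, -1)

(-6, -1)


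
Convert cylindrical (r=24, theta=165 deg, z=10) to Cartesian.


x = 24 * cos(165) = -23.1822
y = 24 * sin(165) = 6.2117
z = 10

(-23.1822, 6.2117, 10)


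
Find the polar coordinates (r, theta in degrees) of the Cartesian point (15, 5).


r = sqrt(15^2 + 5^2) = 15.8114
theta = atan2(5, 15) = 18.4349 degrees

r = 15.8114, theta = 18.4349 degrees


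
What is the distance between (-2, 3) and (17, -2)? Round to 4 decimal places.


d = sqrt((17--2)^2 + (-2-3)^2) = 19.6469

19.6469


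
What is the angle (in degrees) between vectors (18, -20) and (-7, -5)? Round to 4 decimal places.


dot = 18*-7 + -20*-5 = -26
|u| = 26.9072, |v| = 8.6023
cos(angle) = -0.1123
angle = 96.4495 degrees

96.4495 degrees


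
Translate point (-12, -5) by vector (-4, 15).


Translation: (x+dx, y+dy) = (-12+-4, -5+15) = (-16, 10)

(-16, 10)


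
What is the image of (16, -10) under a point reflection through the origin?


Reflection through origin: (x, y) -> (-x, -y)
(16, -10) -> (-16, 10)

(-16, 10)


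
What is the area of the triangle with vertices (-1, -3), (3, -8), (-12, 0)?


Area = |x1(y2-y3) + x2(y3-y1) + x3(y1-y2)| / 2
= |-1*(-8-0) + 3*(0--3) + -12*(-3--8)| / 2
= 21.5

21.5


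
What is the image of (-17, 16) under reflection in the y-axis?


Reflection across y-axis: (x, y) -> (-x, y)
(-17, 16) -> (17, 16)

(17, 16)


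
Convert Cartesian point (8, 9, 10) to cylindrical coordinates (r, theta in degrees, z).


r = sqrt(8^2 + 9^2) = 12.0416
theta = atan2(9, 8) = 48.3665 deg
z = 10

r = 12.0416, theta = 48.3665 deg, z = 10


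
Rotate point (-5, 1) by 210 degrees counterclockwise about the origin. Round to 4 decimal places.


x' = -5*cos(210) - 1*sin(210) = 4.8301
y' = -5*sin(210) + 1*cos(210) = 1.634

(4.8301, 1.634)


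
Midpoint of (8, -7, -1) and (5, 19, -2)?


Midpoint = ((8+5)/2, (-7+19)/2, (-1+-2)/2) = (6.5, 6, -1.5)

(6.5, 6, -1.5)


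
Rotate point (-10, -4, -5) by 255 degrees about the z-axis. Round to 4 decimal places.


x' = -10*cos(255) - -4*sin(255) = -1.2755
y' = -10*sin(255) + -4*cos(255) = 10.6945
z' = -5

(-1.2755, 10.6945, -5)


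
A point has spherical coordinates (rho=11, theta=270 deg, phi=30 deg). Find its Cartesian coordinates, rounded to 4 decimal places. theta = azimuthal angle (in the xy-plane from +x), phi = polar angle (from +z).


x = 11 * sin(30) * cos(270) = 0
y = 11 * sin(30) * sin(270) = -5.5
z = 11 * cos(30) = 9.5263

(0, -5.5, 9.5263)


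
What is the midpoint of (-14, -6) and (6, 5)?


Midpoint = ((-14+6)/2, (-6+5)/2) = (-4, -0.5)

(-4, -0.5)


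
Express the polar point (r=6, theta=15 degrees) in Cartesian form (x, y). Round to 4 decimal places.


x = 6 * cos(15) = 5.7956
y = 6 * sin(15) = 1.5529

(5.7956, 1.5529)


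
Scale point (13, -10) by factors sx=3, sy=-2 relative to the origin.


Scaling: (x*sx, y*sy) = (13*3, -10*-2) = (39, 20)

(39, 20)


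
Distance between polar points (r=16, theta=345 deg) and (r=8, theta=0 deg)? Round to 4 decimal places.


d = sqrt(r1^2 + r2^2 - 2*r1*r2*cos(t2-t1))
d = sqrt(16^2 + 8^2 - 2*16*8*cos(0-345)) = 8.5278

8.5278


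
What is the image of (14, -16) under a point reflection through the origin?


Reflection through origin: (x, y) -> (-x, -y)
(14, -16) -> (-14, 16)

(-14, 16)


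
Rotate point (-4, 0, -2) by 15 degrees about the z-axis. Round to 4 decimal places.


x' = -4*cos(15) - 0*sin(15) = -3.8637
y' = -4*sin(15) + 0*cos(15) = -1.0353
z' = -2

(-3.8637, -1.0353, -2)


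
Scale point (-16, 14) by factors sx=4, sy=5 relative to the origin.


Scaling: (x*sx, y*sy) = (-16*4, 14*5) = (-64, 70)

(-64, 70)


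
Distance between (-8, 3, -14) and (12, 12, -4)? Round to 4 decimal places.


d = sqrt((12--8)^2 + (12-3)^2 + (-4--14)^2) = 24.1039

24.1039


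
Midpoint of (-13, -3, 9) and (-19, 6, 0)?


Midpoint = ((-13+-19)/2, (-3+6)/2, (9+0)/2) = (-16, 1.5, 4.5)

(-16, 1.5, 4.5)


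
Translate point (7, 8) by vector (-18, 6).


Translation: (x+dx, y+dy) = (7+-18, 8+6) = (-11, 14)

(-11, 14)


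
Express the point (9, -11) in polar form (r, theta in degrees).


r = sqrt(9^2 + (-11)^2) = 14.2127
theta = atan2(-11, 9) = 309.2894 degrees

r = 14.2127, theta = 309.2894 degrees


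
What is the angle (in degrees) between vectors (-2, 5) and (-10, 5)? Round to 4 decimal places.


dot = -2*-10 + 5*5 = 45
|u| = 5.3852, |v| = 11.1803
cos(angle) = 0.7474
angle = 41.6335 degrees

41.6335 degrees
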